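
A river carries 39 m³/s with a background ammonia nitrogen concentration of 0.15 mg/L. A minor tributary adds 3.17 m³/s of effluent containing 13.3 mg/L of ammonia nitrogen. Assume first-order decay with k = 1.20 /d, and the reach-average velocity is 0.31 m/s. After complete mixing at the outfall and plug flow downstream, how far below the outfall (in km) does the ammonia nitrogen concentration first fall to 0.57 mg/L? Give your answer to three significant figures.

15.4 km

Mixed concentration C = ΣQC/ΣQ = (39.00·0.1500 + 3.170·13.30) / 42.17 = 48.01/42.17 = 1.139 mg/L.
Set 1.139·exp(−k·t) = 0.57 → t = ln(1.139/0.57)/k = 49810 s = 13.84 h.
Distance = v·t = 0.31·49810 = 15440 m = 15.44 km.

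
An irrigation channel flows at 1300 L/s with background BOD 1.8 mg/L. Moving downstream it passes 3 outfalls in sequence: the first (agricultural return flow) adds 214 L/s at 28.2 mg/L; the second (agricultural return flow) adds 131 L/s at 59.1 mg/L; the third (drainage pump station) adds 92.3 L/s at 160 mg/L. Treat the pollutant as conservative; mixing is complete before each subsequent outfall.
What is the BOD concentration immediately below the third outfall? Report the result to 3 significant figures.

17.8 mg/L

Below outfall 1: Q → 1514 L/s, C = (1300·1.800 + 214.0·28.20)/1514 = 5.532 mg/L.
Below outfall 2: Q → 1645 L/s, C = (1514·5.532 + 131.0·59.10)/1645 = 9.798 mg/L.
Below outfall 3: Q → 1737 L/s, C = (1645·9.798 + 92.30·160.0)/1737 = 17.78 mg/L.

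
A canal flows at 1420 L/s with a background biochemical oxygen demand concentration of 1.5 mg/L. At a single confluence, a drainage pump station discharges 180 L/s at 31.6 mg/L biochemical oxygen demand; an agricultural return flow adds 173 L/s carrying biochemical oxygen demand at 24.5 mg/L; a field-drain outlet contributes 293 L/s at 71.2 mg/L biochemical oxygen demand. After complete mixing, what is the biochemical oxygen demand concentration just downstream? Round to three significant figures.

Flow-weighted average: C = (1420·1.500 + 180.0·31.60 + 173.0·24.50 + 293.0·71.20) / 2066 = 32920/2066 = 15.93 mg/L.

15.9 mg/L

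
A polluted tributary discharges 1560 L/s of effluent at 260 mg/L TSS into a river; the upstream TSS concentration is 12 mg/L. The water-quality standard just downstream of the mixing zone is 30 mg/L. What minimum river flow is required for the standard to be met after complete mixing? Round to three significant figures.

19900 L/s

Set C_mix = 30: (Q·12.00 + 1560·260.0) / (Q + 1560) = 30
→ Q = 1560·(260.0 − 30)/(30 − 12.00) = 19930 L/s.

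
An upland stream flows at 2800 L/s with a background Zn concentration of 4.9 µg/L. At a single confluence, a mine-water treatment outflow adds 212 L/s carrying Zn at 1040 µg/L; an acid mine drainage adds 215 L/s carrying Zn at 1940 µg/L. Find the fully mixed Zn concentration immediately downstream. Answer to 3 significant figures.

202 µg/L

Mixed concentration C = ΣQC/ΣQ = (2800·4.900 + 212.0·1040 + 215.0·1940) / 3227 = 651300/3227 = 201.8 µg/L.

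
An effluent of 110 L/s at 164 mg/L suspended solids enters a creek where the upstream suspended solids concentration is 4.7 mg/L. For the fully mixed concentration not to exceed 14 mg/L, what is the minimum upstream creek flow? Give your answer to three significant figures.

1770 L/s

Set C_mix = 14: (Q·4.700 + 110.0·164.0) / (Q + 110.0) = 14
→ Q = 110.0·(164.0 − 14)/(14 − 4.700) = 1774 L/s.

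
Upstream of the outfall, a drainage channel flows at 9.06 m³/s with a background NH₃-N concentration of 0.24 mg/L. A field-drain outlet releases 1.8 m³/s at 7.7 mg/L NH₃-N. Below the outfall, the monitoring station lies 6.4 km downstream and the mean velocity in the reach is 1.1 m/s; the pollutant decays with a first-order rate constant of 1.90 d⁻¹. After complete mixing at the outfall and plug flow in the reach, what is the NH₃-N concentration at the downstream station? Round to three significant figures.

Mass balance: C = (9.060·0.2400 + 1.800·7.700) / 10.86 = 16.03/10.86 = 1.476 mg/L.
Travel time t = 6.4·1000 / 1.1 = 5818 s = 1.616 h.
Applying C = C₀e^(−kt): 1.476 × 0.8799 = 1.299 mg/L.

1.30 mg/L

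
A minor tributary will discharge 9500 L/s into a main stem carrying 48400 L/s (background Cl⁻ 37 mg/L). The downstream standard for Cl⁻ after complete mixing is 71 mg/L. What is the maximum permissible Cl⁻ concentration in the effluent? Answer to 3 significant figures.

At the limit, (Qr·Cr + Qe·Cₑ)/(Qr + Qe) = 71:
Cₑ = (57900·71 − 48400·37.00) / 9500 = 244.2 mg/L.

244 mg/L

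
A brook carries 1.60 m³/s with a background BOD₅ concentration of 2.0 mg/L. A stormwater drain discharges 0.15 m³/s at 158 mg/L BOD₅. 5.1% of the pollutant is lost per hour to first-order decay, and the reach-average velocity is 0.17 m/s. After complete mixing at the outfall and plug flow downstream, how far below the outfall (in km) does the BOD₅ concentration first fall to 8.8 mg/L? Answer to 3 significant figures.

After mixing, C = (1.600·2.000 + 0.1500·158.0) / 1.750 = 26.90/1.750 = 15.37 mg/L.
5.1%/h lost → k = −ln(1 − 0.051) = 0.05235 h⁻¹.
Set 15.37·exp(−k·t) = 8.8 → t = ln(15.37/8.8)/k = 38360 s = 10.66 h.
Distance = v·t = 0.17·38360 = 6521 m = 6.521 km.

6.52 km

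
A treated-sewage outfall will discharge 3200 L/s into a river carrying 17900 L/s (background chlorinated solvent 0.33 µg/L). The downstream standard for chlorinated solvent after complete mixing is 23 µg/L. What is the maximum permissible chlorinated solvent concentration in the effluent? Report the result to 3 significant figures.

150 µg/L

At the limit, (Qr·Cr + Qe·Cₑ)/(Qr + Qe) = 23:
Cₑ = (21100·23 − 17900·0.3300) / 3200 = 149.8 µg/L.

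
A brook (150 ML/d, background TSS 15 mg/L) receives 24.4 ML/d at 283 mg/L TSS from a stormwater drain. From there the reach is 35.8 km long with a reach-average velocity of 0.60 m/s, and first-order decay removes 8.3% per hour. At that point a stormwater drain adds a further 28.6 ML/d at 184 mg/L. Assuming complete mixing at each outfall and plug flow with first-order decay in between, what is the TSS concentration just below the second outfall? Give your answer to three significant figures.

After mixing, C = (150.0·15.00 + 24.40·283.0) / 174.4 = 9155/174.4 = 52.50 mg/L; combined flow 174.4 ML/d.
Travel time t = 35.8·1000 / 0.60 = 59670 s = 16.57 h.
8.3%/h lost → k = −ln(1 − 0.083) = 0.08665 h⁻¹.
Decay over the reach: 52.50·exp(−kt) = 52.50·0.2379 = 12.49 mg/L.
Second outfall: C = (174.4·12.49 + 28.60·184.0)/203.0 = 36.65 mg/L.

36.7 mg/L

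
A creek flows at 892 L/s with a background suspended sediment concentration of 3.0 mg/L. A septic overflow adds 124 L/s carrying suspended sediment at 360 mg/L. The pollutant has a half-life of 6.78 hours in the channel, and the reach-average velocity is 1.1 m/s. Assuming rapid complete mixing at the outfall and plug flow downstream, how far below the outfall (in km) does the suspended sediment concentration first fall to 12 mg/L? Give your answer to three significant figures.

Mixed concentration C = ΣQC/ΣQ = (892.0·3.000 + 124.0·360.0) / 1016 = 47320/1016 = 46.57 mg/L.
Half-life 6.78 h → k = ln 2 / 6.78 = 0.1022 h⁻¹ = 2.454 d⁻¹.
Set 46.57·exp(−k·t) = 12 → t = ln(46.57/12)/k = 47750 s = 13.26 h.
Distance = v·t = 1.1·47750 = 52530 m = 52.53 km.

52.5 km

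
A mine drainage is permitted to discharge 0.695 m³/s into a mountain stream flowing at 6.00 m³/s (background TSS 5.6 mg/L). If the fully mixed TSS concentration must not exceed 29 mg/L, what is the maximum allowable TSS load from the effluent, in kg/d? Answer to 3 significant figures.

13900 kg/d

Mass balance at the limit: 6.000·5.600 + 0.6950·Cₑ = 6.695·29 → Cₑ = 231.0 mg/L.
Load = 0.6950 m³/s × 231.0 g/m³ × 86 400 s/d = 13870 kg/d.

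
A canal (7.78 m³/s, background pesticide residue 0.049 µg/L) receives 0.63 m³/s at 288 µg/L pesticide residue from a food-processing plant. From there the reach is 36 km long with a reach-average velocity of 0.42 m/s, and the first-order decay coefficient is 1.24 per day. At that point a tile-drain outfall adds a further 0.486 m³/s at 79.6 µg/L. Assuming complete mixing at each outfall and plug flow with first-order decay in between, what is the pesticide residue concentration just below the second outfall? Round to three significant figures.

10.3 µg/L

Conservation of mass: C = (7.780·0.04900 + 0.6300·288.0) / 8.410 = 181.8/8.410 = 21.62 µg/L; combined flow 8.410 m³/s.
Travel time t = 36·1000 / 0.42 = 85710 s = 23.81 h.
Decay over the reach: 21.62·exp(−kt) = 21.62·0.2922 = 6.318 µg/L.
At the second outfall, C = (8.410·6.318 + 0.4860·79.60) / (8.410 + 0.4860) = 10.32 µg/L.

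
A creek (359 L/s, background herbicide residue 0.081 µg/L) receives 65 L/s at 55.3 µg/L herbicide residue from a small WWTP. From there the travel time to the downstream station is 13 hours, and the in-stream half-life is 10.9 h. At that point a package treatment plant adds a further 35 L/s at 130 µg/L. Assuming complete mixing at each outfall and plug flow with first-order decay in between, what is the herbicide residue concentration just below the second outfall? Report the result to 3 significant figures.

Mass balance: C = (359.0·0.08100 + 65.00·55.30) / 424.0 = 3624/424.0 = 8.546 µg/L; combined flow 424.0 L/s.
Half-life 10.9 h → k = ln 2 / 10.9 = 0.06359 h⁻¹ = 1.526 d⁻¹.
Decay over the reach: 8.546·exp(−kt) = 8.546·0.4375 = 3.739 µg/L.
Second outfall: C = (424.0·3.739 + 35.00·130.0)/459.0 = 13.37 µg/L.

13.4 µg/L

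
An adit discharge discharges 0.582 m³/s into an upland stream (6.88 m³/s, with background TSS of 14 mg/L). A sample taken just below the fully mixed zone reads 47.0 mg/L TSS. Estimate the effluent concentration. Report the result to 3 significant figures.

437 mg/L

Mass balance: 6.880·14.00 + 0.5820·Cₑ = 7.462·47.00
→ Cₑ = (7.462·47.00 − 6.880·14.00) / 0.5820 = 437.1 mg/L.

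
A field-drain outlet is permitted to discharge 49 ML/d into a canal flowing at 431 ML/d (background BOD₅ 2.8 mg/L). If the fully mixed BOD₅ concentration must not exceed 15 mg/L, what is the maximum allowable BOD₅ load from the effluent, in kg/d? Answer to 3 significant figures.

5990 kg/d

Mass balance at the limit: 431.0·2.800 + 49.00·Cₑ = 480.0·15 → Cₑ = 122.3 mg/L.
49.00 ML/d = 0.5671 m³/s. Load = 0.5671 m³/s × 122.3 g/m³ × 86 400 s/d = 5993 kg/d.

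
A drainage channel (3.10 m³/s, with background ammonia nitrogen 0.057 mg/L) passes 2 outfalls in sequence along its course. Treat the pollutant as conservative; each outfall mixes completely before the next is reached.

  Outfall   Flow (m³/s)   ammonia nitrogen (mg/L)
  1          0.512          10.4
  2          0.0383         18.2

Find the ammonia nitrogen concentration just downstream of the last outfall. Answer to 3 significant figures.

Outfall 1: combined Q = 3.612 m³/s; C = (3.100·0.05700 + 0.5120·10.40)/3.612 = 1.523 mg/L.
Outfall 2: combined Q = 3.650 m³/s; C = (3.612·1.523 + 0.03830·18.20)/3.650 = 1.698 mg/L.

1.70 mg/L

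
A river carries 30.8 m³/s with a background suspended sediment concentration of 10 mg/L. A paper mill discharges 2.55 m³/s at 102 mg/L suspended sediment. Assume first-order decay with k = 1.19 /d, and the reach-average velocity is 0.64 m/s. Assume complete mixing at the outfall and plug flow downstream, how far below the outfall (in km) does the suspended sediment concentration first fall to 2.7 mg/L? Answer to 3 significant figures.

85.6 km

Conservation of mass: C = (30.80·10.00 + 2.550·102.0) / 33.35 = 568.1/33.35 = 17.03 mg/L.
Set 17.03·exp(−k·t) = 2.7 → t = ln(17.03/2.7)/k = 133700 s = 37.15 h.
Distance = v·t = 0.64·133700 = 85590 m = 85.59 km.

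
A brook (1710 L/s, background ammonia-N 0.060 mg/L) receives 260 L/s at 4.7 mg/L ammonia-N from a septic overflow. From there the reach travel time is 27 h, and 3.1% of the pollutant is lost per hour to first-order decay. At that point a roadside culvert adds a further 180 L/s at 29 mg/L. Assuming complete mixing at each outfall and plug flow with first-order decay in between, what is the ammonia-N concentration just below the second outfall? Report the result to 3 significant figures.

After mixing, C = (1710·0.06000 + 260.0·4.700) / 1970 = 1325/1970 = 0.6724 mg/L; combined flow 1970 L/s.
3.1%/h lost → k = −ln(1 − 0.031) = 0.03149 h⁻¹.
Applying C = C₀e^(−kt): 0.6724 × 0.4273 = 0.2873 mg/L.
Second outfall: C = (1970·0.2873 + 180.0·29.00)/2150 = 2.691 mg/L.

2.69 mg/L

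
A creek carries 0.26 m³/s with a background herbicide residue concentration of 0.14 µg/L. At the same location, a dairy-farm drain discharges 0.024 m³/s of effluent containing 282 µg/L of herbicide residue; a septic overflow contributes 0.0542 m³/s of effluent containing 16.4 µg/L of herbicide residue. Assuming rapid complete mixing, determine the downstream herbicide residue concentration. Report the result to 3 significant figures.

22.7 µg/L

Mixed concentration C = ΣQC/ΣQ = (0.2600·0.1400 + 0.02400·282.0 + 0.05420·16.40) / 0.3382 = 7.693/0.3382 = 22.75 µg/L.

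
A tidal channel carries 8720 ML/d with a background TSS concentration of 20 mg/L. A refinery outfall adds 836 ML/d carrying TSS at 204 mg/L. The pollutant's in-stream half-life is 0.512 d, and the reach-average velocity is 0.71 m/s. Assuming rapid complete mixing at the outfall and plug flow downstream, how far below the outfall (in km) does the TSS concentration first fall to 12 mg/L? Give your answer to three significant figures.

Mixed concentration C = ΣQC/ΣQ = (8720·20.00 + 836.0·204.0) / 9556 = 344900/9556 = 36.10 mg/L.
Half-life 0.512 d → k = ln 2 / 0.512 = 1.354 d⁻¹.
Set 36.10·exp(−k·t) = 12 → t = ln(36.10/12)/k = 70290 s = 19.52 h.
Distance = v·t = 0.71·70290 = 49900 m = 49.90 km.

49.9 km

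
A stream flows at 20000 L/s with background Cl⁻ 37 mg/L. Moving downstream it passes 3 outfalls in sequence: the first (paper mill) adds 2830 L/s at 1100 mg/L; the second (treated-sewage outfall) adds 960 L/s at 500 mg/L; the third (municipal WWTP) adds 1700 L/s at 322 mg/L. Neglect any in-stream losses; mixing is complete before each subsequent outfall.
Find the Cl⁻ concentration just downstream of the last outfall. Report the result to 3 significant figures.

191 mg/L

Outfall 1: combined Q = 22830 L/s; C = (20000·37.00 + 2830·1100)/22830 = 168.8 mg/L.
Outfall 2: combined Q = 23790 L/s; C = (22830·168.8 + 960.0·500.0)/23790 = 182.1 mg/L.
Outfall 3: combined Q = 25490 L/s; C = (23790·182.1 + 1700·322.0)/25490 = 191.5 mg/L.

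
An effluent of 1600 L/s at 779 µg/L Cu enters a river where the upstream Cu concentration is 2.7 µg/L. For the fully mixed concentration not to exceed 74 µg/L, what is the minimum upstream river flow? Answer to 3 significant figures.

15800 L/s

Set C_mix = 74: (Q·2.700 + 1600·779.0) / (Q + 1600) = 74
→ Q = 1600·(779.0 − 74)/(74 − 2.700) = 15820 L/s.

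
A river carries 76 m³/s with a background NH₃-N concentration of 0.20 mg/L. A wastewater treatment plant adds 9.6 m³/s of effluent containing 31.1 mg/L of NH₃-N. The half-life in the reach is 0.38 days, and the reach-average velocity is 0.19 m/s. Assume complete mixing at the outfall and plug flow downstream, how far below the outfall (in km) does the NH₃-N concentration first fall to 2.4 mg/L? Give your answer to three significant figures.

3.81 km

After mixing, C = (76.00·0.2000 + 9.600·31.10) / 85.60 = 313.8/85.60 = 3.665 mg/L.
Half-life 0.38 d → k = ln 2 / 0.38 = 1.824 d⁻¹.
Set 3.665·exp(−k·t) = 2.4 → t = ln(3.665/2.4)/k = 20060 s = 5.572 h.
Distance = v·t = 0.19·20060 = 3811 m = 3.811 km.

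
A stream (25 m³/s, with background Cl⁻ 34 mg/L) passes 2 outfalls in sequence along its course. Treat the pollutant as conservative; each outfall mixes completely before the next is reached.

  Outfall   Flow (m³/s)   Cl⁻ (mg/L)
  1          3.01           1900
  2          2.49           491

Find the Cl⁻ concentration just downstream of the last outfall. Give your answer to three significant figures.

255 mg/L

Outfall 1: combined Q = 28.01 m³/s; C = (25.00·34.00 + 3.010·1900)/28.01 = 234.5 mg/L.
Outfall 2: combined Q = 30.50 m³/s; C = (28.01·234.5 + 2.490·491.0)/30.50 = 255.5 mg/L.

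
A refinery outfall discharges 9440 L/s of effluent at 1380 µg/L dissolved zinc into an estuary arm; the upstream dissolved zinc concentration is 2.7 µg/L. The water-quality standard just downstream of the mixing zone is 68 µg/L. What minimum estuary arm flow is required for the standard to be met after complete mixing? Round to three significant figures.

190000 L/s

Set C_mix = 68: (Q·2.700 + 9440·1380) / (Q + 9440) = 68
→ Q = 9440·(1380 − 68)/(68 − 2.700) = 189700 L/s.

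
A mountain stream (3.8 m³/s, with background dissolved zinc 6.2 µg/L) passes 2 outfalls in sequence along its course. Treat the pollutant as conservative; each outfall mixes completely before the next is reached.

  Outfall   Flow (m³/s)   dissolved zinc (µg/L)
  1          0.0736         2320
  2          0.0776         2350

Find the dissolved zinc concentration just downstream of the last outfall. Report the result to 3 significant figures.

After outfall 1: Q = 3.800 + 0.07360 = 3.874 m³/s; C = (3.800·6.200 + 0.07360·2320)/3.874 = 50.16 µg/L.
After outfall 2: Q = 3.874 + 0.07760 = 3.951 m³/s; C = (3.874·50.16 + 0.07760·2350)/3.951 = 95.33 µg/L.

95.3 µg/L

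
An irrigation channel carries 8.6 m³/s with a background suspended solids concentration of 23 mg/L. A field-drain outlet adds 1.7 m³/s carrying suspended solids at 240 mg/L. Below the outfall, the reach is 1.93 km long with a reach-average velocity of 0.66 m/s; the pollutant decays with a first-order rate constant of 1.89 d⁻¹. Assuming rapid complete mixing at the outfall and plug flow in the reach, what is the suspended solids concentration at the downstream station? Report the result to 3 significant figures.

Mass balance: C = (8.600·23.00 + 1.700·240.0) / 10.30 = 605.8/10.30 = 58.82 mg/L.
Travel time t = 1.93·1000 / 0.66 = 2924 s = 0.8123 h.
Applying C = C₀e^(−kt): 58.82 × 0.9380 = 55.17 mg/L.

55.2 mg/L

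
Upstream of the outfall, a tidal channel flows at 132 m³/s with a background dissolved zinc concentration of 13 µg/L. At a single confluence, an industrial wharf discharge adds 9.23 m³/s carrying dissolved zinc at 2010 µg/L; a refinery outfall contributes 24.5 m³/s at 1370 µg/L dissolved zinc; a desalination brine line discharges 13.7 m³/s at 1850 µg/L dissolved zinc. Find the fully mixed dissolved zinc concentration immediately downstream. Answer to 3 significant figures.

Conservation of mass: C = (132.0·13.00 + 9.230·2010 + 24.50·1370 + 13.70·1850) / 179.4 = 79180/179.4 = 441.3 µg/L.

441 µg/L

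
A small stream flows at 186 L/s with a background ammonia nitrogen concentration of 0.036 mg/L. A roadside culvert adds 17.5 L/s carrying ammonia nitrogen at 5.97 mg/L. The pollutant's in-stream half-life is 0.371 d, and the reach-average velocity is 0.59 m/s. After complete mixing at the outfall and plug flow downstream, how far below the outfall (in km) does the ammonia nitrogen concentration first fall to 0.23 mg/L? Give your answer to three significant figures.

23.6 km

Mass balance: C = (186.0·0.03600 + 17.50·5.970) / 203.5 = 111.2/203.5 = 0.5463 mg/L.
Half-life 0.371 d → k = ln 2 / 0.371 = 1.868 d⁻¹.
Set 0.5463·exp(−k·t) = 0.23 → t = ln(0.5463/0.23)/k = 40010 s = 11.11 h.
Distance = v·t = 0.59·40010 = 23600 m = 23.60 km.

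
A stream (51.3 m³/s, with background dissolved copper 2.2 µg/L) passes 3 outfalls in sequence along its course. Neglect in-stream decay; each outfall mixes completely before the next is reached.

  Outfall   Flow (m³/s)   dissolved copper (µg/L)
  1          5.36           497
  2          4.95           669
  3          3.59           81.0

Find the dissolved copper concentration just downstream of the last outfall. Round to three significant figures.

Below outfall 1: Q → 56.66 m³/s, C = (51.30·2.200 + 5.360·497.0)/56.66 = 49.01 µg/L.
Below outfall 2: Q → 61.61 m³/s, C = (56.66·49.01 + 4.950·669.0)/61.61 = 98.82 µg/L.
Below outfall 3: Q → 65.20 m³/s, C = (61.61·98.82 + 3.590·81.00)/65.20 = 97.84 µg/L.

97.8 µg/L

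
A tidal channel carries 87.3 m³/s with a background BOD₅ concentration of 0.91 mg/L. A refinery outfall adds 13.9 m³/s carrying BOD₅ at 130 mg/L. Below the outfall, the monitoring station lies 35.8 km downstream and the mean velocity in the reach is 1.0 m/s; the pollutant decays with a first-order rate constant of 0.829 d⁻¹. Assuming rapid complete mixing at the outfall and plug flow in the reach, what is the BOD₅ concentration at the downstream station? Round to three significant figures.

Flow-weighted average: C = (87.30·0.9100 + 13.90·130.0) / 101.2 = 1886/101.2 = 18.64 mg/L.
Travel time t = 35.8·1000 / 1.0 = 35800 s = 9.944 h.
First-order decay: C = 18.64·exp(−k·t) = 18.64·0.7093 = 13.22 mg/L.

13.2 mg/L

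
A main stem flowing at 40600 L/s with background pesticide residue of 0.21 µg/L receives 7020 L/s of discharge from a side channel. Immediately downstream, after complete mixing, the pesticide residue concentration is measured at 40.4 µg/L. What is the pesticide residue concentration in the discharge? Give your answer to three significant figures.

Mass balance: 40600·0.2100 + 7020·Cₑ = 47620·40.40
→ Cₑ = (47620·40.40 − 40600·0.2100) / 7020 = 272.8 µg/L.

273 µg/L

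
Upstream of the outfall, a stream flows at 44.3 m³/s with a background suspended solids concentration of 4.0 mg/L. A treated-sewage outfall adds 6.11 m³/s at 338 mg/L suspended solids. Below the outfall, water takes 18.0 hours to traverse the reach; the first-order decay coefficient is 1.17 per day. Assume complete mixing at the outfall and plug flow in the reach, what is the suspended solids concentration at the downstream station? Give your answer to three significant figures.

18.5 mg/L

Mixed concentration C = ΣQC/ΣQ = (44.30·4.000 + 6.110·338.0) / 50.41 = 2242/50.41 = 44.48 mg/L.
After decay, C = 44.48 × e^(−kt) = 44.48 × 0.4158 = 18.50 mg/L.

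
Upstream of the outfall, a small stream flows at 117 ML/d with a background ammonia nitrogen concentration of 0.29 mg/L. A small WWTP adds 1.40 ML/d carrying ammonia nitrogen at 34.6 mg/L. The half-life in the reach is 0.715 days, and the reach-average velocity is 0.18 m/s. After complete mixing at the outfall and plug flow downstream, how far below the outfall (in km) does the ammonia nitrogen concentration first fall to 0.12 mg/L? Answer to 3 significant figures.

28.2 km

Conservation of mass: C = (117.0·0.2900 + 1.400·34.60) / 118.4 = 82.37/118.4 = 0.6957 mg/L.
Half-life 0.715 d → k = ln 2 / 0.715 = 0.9694 d⁻¹.
Set 0.6957·exp(−k·t) = 0.12 → t = ln(0.6957/0.12)/k = 156600 s = 43.51 h.
Distance = v·t = 0.18·156600 = 28190 m = 28.19 km.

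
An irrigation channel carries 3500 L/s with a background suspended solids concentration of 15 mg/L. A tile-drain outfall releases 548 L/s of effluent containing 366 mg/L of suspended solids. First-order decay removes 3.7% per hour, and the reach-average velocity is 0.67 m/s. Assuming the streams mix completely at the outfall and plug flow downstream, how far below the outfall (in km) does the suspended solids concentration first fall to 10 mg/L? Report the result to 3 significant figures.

117 km

Flow-weighted average: C = (3500·15.00 + 548.0·366.0) / 4048 = 253100/4048 = 62.52 mg/L.
3.7%/h lost → k = −ln(1 − 0.037) = 0.03770 h⁻¹.
Set 62.52·exp(−k·t) = 10 → t = ln(62.52/10)/k = 175000 s = 48.61 h.
Distance = v·t = 0.67·175000 = 117300 m = 117.3 km.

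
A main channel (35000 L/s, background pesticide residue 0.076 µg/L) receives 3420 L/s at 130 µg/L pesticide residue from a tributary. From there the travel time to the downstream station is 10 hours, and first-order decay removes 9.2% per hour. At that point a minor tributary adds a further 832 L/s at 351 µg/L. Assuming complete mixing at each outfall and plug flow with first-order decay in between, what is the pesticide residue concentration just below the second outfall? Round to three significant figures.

Flow-weighted average: C = (35000·0.07600 + 3420·130.0) / 38420 = 447300/38420 = 11.64 µg/L; combined flow 38420 L/s.
9.2%/h lost → k = −ln(1 − 0.092) = 0.09651 h⁻¹.
First-order decay: C = 11.64·exp(−k·t) = 11.64·0.3809 = 4.435 µg/L.
Second outfall: C = (38420·4.435 + 832.0·351.0)/39250 = 11.78 µg/L.

11.8 µg/L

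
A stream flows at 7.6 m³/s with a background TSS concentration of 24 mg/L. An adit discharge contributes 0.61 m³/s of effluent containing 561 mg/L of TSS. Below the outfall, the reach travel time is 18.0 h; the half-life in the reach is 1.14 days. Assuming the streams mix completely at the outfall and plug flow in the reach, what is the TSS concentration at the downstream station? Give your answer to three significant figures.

Mass balance: C = (7.600·24.00 + 0.6100·561.0) / 8.210 = 524.6/8.210 = 63.90 mg/L.
Half-life 1.14 d → k = ln 2 / 1.14 = 0.6080 d⁻¹.
After decay, C = 63.90 × e^(−kt) = 63.90 × 0.6338 = 40.50 mg/L.

40.5 mg/L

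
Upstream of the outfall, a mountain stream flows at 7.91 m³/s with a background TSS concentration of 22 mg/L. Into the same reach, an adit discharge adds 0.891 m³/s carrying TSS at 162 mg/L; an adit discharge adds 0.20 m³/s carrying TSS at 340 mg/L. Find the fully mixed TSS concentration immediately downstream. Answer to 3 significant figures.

Mass balance: C = (7.910·22.00 + 0.8910·162.0 + 0.2000·340.0) / 9.001 = 386.4/9.001 = 42.92 mg/L.

42.9 mg/L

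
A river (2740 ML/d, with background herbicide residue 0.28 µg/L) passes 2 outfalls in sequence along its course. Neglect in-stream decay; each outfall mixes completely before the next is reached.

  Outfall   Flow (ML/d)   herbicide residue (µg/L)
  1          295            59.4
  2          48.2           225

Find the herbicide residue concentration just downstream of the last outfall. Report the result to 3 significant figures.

Outfall 1: combined Q = 3035 ML/d; C = (2740·0.2800 + 295.0·59.40)/3035 = 6.026 µg/L.
Outfall 2: combined Q = 3083 ML/d; C = (3035·6.026 + 48.20·225.0)/3083 = 9.450 µg/L.

9.45 µg/L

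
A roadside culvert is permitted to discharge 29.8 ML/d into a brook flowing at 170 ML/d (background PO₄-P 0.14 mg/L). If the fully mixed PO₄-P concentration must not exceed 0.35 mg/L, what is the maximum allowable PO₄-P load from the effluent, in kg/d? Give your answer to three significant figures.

46.1 kg/d

Mass balance at the limit: 170.0·0.1400 + 29.80·Cₑ = 199.8·0.35 → Cₑ = 1.548 mg/L.
29.80 ML/d = 0.3449 m³/s. Load = 0.3449 m³/s × 1.548 g/m³ × 86 400 s/d = 46.13 kg/d.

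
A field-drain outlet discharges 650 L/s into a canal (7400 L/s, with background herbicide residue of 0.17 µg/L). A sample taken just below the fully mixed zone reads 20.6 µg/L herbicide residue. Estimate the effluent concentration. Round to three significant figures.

253 µg/L

Mass balance: 7400·0.1700 + 650.0·Cₑ = 8050·20.60
→ Cₑ = (8050·20.60 − 7400·0.1700) / 650.0 = 253.2 µg/L.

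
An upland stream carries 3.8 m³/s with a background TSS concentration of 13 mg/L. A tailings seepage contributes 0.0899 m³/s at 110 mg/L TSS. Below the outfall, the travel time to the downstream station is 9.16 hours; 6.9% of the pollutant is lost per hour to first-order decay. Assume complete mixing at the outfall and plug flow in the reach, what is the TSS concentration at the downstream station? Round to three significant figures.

7.92 mg/L

After mixing, C = (3.800·13.00 + 0.08990·110.0) / 3.890 = 59.29/3.890 = 15.24 mg/L.
6.9%/h lost → k = −ln(1 − 0.069) = 0.07150 h⁻¹.
Decay over the reach: 15.24·exp(−kt) = 15.24·0.5195 = 7.918 mg/L.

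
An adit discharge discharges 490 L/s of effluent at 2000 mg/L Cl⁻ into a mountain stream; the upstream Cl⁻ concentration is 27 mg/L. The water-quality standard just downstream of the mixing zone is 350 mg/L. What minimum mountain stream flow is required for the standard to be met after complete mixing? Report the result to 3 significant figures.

2500 L/s

Set C_mix = 350: (Q·27.00 + 490.0·2000) / (Q + 490.0) = 350
→ Q = 490.0·(2000 − 350)/(350 − 27.00) = 2503 L/s.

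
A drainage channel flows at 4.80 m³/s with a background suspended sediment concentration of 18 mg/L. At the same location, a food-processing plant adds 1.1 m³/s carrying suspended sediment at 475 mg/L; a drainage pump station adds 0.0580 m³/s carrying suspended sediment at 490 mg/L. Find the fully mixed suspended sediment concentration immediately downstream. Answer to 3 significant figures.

107 mg/L

Mass balance: C = (4.800·18.00 + 1.100·475.0 + 0.05800·490.0) / 5.958 = 637.3/5.958 = 107.0 mg/L.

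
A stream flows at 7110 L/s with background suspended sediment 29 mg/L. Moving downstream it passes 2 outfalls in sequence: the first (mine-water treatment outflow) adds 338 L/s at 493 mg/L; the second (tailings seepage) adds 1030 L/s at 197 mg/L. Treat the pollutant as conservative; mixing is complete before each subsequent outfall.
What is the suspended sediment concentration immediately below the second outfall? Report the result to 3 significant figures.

67.9 mg/L

After outfall 1: Q = 7110 + 338.0 = 7448 L/s; C = (7110·29.00 + 338.0·493.0)/7448 = 50.06 mg/L.
After outfall 2: Q = 7448 + 1030 = 8478 L/s; C = (7448·50.06 + 1030·197.0)/8478 = 67.91 mg/L.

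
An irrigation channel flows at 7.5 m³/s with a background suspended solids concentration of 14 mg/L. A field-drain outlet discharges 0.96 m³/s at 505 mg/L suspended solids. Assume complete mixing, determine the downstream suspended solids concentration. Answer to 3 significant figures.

69.7 mg/L

Mixed concentration C = ΣQC/ΣQ = (7.500·14.00 + 0.9600·505.0) / 8.460 = 589.8/8.460 = 69.72 mg/L.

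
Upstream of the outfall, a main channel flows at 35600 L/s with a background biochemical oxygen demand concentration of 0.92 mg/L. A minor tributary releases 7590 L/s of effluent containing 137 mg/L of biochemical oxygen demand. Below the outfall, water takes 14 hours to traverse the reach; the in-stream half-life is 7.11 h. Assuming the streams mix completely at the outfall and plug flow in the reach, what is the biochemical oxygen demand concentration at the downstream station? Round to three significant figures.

Flow-weighted average: C = (35600·0.9200 + 7590·137.0) / 43190 = 1073000/43190 = 24.83 mg/L.
Half-life 7.11 h → k = ln 2 / 7.11 = 0.09749 h⁻¹ = 2.340 d⁻¹.
First-order decay: C = 24.83·exp(−k·t) = 24.83·0.2554 = 6.343 mg/L.

6.34 mg/L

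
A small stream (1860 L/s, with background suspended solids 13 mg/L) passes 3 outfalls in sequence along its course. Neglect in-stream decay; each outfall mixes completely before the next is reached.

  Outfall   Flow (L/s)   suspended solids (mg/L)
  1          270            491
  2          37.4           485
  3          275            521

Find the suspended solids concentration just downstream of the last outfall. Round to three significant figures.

130 mg/L

Below outfall 1: Q → 2130 L/s, C = (1860·13.00 + 270.0·491.0)/2130 = 73.59 mg/L.
Below outfall 2: Q → 2167 L/s, C = (2130·73.59 + 37.40·485.0)/2167 = 80.69 mg/L.
Below outfall 3: Q → 2442 L/s, C = (2167·80.69 + 275.0·521.0)/2442 = 130.3 mg/L.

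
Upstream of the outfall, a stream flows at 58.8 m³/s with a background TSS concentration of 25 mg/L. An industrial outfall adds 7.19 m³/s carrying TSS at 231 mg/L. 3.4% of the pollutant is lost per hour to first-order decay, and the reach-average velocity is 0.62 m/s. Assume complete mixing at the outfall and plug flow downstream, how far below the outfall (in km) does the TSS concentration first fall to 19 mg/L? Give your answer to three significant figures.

59.0 km

Flow-weighted average: C = (58.80·25.00 + 7.190·231.0) / 65.99 = 3131/65.99 = 47.44 mg/L.
3.4%/h lost → k = −ln(1 − 0.034) = 0.03459 h⁻¹.
Set 47.44·exp(−k·t) = 19 → t = ln(47.44/19)/k = 95240 s = 26.46 h.
Distance = v·t = 0.62·95240 = 59050 m = 59.05 km.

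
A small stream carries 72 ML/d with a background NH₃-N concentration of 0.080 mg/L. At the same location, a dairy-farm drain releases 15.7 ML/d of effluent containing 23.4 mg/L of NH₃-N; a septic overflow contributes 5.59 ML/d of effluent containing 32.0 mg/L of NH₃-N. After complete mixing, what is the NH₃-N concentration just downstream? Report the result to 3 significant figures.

After mixing, C = (72.00·0.08000 + 15.70·23.40 + 5.590·32.00) / 93.29 = 552.0/93.29 = 5.917 mg/L.

5.92 mg/L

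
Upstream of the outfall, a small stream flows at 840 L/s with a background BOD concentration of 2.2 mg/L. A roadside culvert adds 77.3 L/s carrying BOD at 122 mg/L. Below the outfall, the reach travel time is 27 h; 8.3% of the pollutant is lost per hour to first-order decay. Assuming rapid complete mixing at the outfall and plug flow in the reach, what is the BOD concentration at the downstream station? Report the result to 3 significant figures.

Flow-weighted average: C = (840.0·2.200 + 77.30·122.0) / 917.3 = 11280/917.3 = 12.30 mg/L.
8.3%/h lost → k = −ln(1 − 0.083) = 0.08665 h⁻¹.
First-order decay: C = 12.30·exp(−k·t) = 12.30·0.09638 = 1.185 mg/L.

1.18 mg/L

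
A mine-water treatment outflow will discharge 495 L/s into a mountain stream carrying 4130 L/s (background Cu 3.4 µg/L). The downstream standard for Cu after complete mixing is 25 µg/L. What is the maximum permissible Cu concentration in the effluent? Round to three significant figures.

At the limit, (Qr·Cr + Qe·Cₑ)/(Qr + Qe) = 25:
Cₑ = (4625·25 − 4130·3.400) / 495.0 = 205.2 µg/L.

205 µg/L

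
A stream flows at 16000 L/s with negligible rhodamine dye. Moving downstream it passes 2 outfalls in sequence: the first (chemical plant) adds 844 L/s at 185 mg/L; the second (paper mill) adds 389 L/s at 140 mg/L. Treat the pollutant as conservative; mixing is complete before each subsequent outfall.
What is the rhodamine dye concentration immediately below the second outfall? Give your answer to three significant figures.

After outfall 1: Q = 16000 + 844.0 = 16840 L/s; C = (16000·0 + 844.0·185.0)/16840 = 9.270 mg/L.
After outfall 2: Q = 16840 + 389.0 = 17230 L/s; C = (16840·9.270 + 389.0·140.0)/17230 = 12.22 mg/L.

12.2 mg/L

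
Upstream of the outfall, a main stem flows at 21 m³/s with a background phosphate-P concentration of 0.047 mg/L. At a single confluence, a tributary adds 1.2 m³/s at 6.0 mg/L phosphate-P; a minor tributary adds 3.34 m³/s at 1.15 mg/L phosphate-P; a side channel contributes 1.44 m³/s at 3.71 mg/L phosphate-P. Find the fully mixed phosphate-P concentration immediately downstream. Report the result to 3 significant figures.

0.644 mg/L

After mixing, C = (21.00·0.04700 + 1.200·6.000 + 3.340·1.150 + 1.440·3.710) / 26.98 = 17.37/26.98 = 0.6438 mg/L.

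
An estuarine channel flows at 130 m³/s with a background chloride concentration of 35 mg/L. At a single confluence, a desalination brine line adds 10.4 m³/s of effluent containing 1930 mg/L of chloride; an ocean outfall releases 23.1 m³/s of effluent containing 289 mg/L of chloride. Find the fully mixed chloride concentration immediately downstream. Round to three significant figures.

Conservation of mass: C = (130.0·35.00 + 10.40·1930 + 23.10·289.0) / 163.5 = 31300/163.5 = 191.4 mg/L.

191 mg/L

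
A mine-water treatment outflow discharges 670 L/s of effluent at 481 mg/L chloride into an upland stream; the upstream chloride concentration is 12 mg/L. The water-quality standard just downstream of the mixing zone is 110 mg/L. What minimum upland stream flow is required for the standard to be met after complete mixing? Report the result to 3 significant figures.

Set C_mix = 110: (Q·12.00 + 670.0·481.0) / (Q + 670.0) = 110
→ Q = 670.0·(481.0 − 110)/(110 − 12.00) = 2536 L/s.

2540 L/s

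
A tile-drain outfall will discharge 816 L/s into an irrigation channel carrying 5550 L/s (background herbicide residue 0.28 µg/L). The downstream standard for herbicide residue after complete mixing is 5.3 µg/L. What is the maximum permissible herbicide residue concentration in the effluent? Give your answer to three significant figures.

At the limit, (Qr·Cr + Qe·Cₑ)/(Qr + Qe) = 5.3:
Cₑ = (6366·5.3 − 5550·0.2800) / 816.0 = 39.44 µg/L.

39.4 µg/L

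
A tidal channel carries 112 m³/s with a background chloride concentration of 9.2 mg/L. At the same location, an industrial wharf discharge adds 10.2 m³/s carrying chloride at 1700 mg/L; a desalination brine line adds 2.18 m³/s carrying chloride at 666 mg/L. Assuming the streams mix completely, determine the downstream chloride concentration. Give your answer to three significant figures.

After mixing, C = (112.0·9.200 + 10.20·1700 + 2.180·666.0) / 124.4 = 19820/124.4 = 159.4 mg/L.

159 mg/L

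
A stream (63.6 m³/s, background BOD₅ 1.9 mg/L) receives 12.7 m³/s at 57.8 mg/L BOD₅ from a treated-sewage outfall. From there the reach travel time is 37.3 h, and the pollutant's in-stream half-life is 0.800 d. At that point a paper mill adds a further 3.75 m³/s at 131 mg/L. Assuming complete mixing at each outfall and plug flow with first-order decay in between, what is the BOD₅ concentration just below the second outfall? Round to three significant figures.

8.91 mg/L

Flow-weighted average: C = (63.60·1.900 + 12.70·57.80) / 76.30 = 854.9/76.30 = 11.20 mg/L; combined flow 76.30 m³/s.
Half-life 0.800 d → k = ln 2 / 0.800 = 0.8664 d⁻¹.
First-order decay: C = 11.20·exp(−k·t) = 11.20·0.2601 = 2.915 mg/L.
Second outfall: C = (76.30·2.915 + 3.750·131.0)/80.05 = 8.915 mg/L.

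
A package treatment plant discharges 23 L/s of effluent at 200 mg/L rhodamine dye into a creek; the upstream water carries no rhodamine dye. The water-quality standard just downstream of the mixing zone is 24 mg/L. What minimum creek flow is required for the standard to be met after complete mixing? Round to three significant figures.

169 L/s

Set C_mix = 24: (Q·0 + 23.00·200.0) / (Q + 23.00) = 24
→ Q = 23.00·(200.0 − 24)/(24 − 0) = 168.7 L/s.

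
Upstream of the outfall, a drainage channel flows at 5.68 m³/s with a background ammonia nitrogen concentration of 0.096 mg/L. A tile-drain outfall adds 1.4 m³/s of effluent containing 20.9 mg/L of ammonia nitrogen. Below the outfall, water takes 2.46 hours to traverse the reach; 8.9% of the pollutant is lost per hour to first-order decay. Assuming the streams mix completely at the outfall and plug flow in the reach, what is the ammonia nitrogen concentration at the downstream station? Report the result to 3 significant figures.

After mixing, C = (5.680·0.09600 + 1.400·20.90) / 7.080 = 29.81/7.080 = 4.210 mg/L.
8.9%/h lost → k = −ln(1 − 0.089) = 0.09321 h⁻¹.
First-order decay: C = 4.210·exp(−k·t) = 4.210·0.7951 = 3.347 mg/L.

3.35 mg/L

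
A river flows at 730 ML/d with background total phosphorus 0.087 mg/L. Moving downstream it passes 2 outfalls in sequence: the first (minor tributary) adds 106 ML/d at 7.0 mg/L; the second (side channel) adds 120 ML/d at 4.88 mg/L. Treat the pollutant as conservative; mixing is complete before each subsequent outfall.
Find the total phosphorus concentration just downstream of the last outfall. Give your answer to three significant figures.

1.46 mg/L

Outfall 1: combined Q = 836.0 ML/d; C = (730.0·0.08700 + 106.0·7.000)/836.0 = 0.9635 mg/L.
Outfall 2: combined Q = 956.0 ML/d; C = (836.0·0.9635 + 120.0·4.880)/956.0 = 1.455 mg/L.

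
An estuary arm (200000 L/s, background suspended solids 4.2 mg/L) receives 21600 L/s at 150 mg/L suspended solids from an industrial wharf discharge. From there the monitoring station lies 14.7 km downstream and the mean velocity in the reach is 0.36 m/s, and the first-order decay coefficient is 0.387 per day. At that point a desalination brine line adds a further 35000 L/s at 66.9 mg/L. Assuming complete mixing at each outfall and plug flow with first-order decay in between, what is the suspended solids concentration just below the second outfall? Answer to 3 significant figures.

22.4 mg/L

Flow-weighted average: C = (200000·4.200 + 21600·150.0) / 221600 = 4080000/221600 = 18.41 mg/L; combined flow 221600 L/s.
Travel time t = 14.7·1000 / 0.36 = 40830 s = 11.34 h.
Decay over the reach: 18.41·exp(−kt) = 18.41·0.8329 = 15.33 mg/L.
At the second outfall, C = (221600·15.33 + 35000·66.90) / (221600 + 35000) = 22.37 mg/L.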